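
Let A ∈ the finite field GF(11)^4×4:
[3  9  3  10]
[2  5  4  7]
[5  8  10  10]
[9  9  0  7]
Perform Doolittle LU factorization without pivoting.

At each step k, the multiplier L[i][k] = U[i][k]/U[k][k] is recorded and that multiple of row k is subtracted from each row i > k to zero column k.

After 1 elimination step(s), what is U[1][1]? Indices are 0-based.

U[1][1] = 10

[col 0] pivot 3
  R1 -= 8*R0 → (0, 10, 2, 4)  (L[1][0] := 8)
  R2 -= 9*R0 → (0, 4, 5, 8)  (L[2][0] := 9)
  R3 -= 3*R0 → (0, 4, 2, 10)  (L[3][0] := 3)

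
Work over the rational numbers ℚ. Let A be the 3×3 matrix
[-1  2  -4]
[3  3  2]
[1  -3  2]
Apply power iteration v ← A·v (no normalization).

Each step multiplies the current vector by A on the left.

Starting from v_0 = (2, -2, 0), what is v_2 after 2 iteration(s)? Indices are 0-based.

v_2 = (-26, -2, 10)

v_0 = (2, -2, 0).
v_1 = A·v_0 = (-6, 0, 8).
v_2 = A·v_1 = (-26, -2, 10).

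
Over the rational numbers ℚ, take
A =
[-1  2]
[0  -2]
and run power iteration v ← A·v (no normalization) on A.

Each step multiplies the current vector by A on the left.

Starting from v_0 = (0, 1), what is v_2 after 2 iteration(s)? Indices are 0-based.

v_2 = (-6, 4)

v_0 = (0, 1).
v_1 = A·v_0 = (2, -2).
v_2 = A·v_1 = (-6, 4).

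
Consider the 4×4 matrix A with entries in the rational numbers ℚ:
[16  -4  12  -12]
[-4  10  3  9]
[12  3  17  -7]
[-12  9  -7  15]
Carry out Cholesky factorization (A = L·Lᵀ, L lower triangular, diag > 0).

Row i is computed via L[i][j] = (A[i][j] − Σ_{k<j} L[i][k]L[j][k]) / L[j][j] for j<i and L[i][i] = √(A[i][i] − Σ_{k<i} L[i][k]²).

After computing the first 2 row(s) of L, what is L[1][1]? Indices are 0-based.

L[1][1] = 3

Step 1: L[0][0] = √(16) = 4.
  L[1][0] = (-4) / L[0][0] = -1.
Step 2: L[1][1] = √(9) = 3.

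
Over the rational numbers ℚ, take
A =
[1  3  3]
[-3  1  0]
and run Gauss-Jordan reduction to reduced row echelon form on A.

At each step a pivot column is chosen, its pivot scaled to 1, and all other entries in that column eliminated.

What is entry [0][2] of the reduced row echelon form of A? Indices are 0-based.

M[0][2] = 3/10

[1] R0 /= 1  ⇒  (1, 3, 3)
     R1 -= -3·R0  ⇒  (0, 10, 9)
[2] R1 /= 10  ⇒  (0, 1, 9/10)
     R0 -= 3·R1  ⇒  (1, 0, 3/10)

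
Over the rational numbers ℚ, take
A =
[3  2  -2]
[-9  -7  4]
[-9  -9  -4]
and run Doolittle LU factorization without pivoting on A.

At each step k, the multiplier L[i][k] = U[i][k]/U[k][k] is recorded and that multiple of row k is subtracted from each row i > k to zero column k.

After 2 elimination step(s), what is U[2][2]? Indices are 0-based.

k=0: U[0][0]=3
  eliminate (1,0): mult=-3, new row 1: (0, -1, -2); set L[1][0]=-3
  eliminate (2,0): mult=-3, new row 2: (0, -3, -10); set L[2][0]=-3
k=1: U[1][1]=-1
  eliminate (2,1): mult=3, new row 2: (0, 0, -4); set L[2][1]=3

U[2][2] = -4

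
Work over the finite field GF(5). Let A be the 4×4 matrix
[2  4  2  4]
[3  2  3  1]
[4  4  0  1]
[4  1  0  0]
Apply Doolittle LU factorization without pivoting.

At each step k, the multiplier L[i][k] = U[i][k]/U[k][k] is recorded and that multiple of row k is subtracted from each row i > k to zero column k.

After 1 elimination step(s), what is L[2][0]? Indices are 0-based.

L[2][0] = 2

[col 0] pivot 2
  R1 -= 4*R0 → (0, 1, 0, 0)  (L[1][0] := 4)
  R2 -= 2*R0 → (0, 1, 1, 3)  (L[2][0] := 2)
  R3 -= 2*R0 → (0, 3, 1, 2)  (L[3][0] := 2)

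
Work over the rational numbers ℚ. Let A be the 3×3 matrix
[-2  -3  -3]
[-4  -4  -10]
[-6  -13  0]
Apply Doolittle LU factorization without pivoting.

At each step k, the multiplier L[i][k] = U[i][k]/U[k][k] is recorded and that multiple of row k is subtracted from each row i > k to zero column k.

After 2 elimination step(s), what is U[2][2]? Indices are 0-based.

Step 1: pivot at (0,0) is -2.
  row1 ← row1 − (2)·row0  ⇒  L[1][0]=2, U row1=(0, 2, -4)
  row2 ← row2 − (3)·row0  ⇒  L[2][0]=3, U row2=(0, -4, 9)
Step 2: pivot at (1,1) is 2.
  row2 ← row2 − (-2)·row1  ⇒  L[2][1]=-2, U row2=(0, 0, 1)

U[2][2] = 1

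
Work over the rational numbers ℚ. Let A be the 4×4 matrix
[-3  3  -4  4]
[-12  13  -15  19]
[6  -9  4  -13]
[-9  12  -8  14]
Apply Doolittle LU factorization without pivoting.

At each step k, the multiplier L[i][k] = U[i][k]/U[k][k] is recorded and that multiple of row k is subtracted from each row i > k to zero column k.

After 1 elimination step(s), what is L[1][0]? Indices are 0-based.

Step 1: pivot at (0,0) is -3.
  row1 ← row1 − (4)·row0  ⇒  L[1][0]=4, U row1=(0, 1, 1, 3)
  row2 ← row2 − (-2)·row0  ⇒  L[2][0]=-2, U row2=(0, -3, -4, -5)
  row3 ← row3 − (3)·row0  ⇒  L[3][0]=3, U row3=(0, 3, 4, 2)

L[1][0] = 4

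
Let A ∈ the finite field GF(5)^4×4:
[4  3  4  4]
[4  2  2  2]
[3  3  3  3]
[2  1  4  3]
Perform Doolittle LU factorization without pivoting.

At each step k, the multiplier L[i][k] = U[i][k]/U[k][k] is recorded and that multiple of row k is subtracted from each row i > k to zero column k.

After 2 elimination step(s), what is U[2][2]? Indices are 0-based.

[col 0] pivot 4
  R1 -= 1*R0 → (0, 4, 3, 3)  (L[1][0] := 1)
  R2 -= 2*R0 → (0, 2, 0, 0)  (L[2][0] := 2)
  R3 -= 3*R0 → (0, 2, 2, 1)  (L[3][0] := 3)
[col 1] pivot 4
  R2 -= 3*R1 → (0, 0, 1, 1)  (L[2][1] := 3)
  R3 -= 3*R1 → (0, 0, 3, 2)  (L[3][1] := 3)

U[2][2] = 1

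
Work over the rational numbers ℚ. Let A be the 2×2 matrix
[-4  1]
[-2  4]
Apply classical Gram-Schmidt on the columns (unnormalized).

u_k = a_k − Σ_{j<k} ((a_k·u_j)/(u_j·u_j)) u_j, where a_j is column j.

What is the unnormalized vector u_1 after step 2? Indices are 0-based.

Step 1: u_0 = a_0 = (-4, -2).
Step 2: u_1 = a_1 − (-3/5)·u_0 = (-7/5, 14/5).

u_1 = (-7/5, 14/5)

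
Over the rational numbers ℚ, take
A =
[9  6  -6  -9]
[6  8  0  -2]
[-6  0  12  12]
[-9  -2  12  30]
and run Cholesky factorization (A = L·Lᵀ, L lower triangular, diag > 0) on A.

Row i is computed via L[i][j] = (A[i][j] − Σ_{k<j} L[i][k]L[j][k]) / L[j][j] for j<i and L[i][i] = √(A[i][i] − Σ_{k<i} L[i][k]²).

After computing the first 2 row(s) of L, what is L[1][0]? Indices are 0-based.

L[1][0] = 2

Step 1: L[0][0] = √(9) = 3.
  L[1][0] = (6) / L[0][0] = 2.
Step 2: L[1][1] = √(4) = 2.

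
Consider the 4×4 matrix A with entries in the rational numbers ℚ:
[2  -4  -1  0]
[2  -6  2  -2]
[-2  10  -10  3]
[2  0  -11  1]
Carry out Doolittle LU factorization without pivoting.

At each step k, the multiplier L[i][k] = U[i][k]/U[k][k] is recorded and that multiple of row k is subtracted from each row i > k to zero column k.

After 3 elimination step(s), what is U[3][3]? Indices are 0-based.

Step 1: pivot at (0,0) is 2.
  row1 ← row1 − (1)·row0  ⇒  L[1][0]=1, U row1=(0, -2, 3, -2)
  row2 ← row2 − (-1)·row0  ⇒  L[2][0]=-1, U row2=(0, 6, -11, 3)
  row3 ← row3 − (1)·row0  ⇒  L[3][0]=1, U row3=(0, 4, -10, 1)
Step 2: pivot at (1,1) is -2.
  row2 ← row2 − (-3)·row1  ⇒  L[2][1]=-3, U row2=(0, 0, -2, -3)
  row3 ← row3 − (-2)·row1  ⇒  L[3][1]=-2, U row3=(0, 0, -4, -3)
Step 3: pivot at (2,2) is -2.
  row3 ← row3 − (2)·row2  ⇒  L[3][2]=2, U row3=(0, 0, 0, 3)

U[3][3] = 3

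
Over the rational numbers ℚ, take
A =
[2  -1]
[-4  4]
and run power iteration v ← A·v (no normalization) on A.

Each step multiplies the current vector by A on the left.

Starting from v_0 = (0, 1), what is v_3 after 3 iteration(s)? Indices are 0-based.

v_0 = (0, 1).
v_1 = A·v_0 = (-1, 4).
v_2 = A·v_1 = (-6, 20).
v_3 = A·v_2 = (-32, 104).

v_3 = (-32, 104)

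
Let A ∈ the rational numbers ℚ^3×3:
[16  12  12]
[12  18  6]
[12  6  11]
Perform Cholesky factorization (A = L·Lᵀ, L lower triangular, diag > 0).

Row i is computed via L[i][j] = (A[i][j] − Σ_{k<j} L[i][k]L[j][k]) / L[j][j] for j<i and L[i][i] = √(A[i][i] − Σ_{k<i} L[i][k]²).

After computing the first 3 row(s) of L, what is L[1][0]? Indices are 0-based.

Step 1: L[0][0] = √(16) = 4.
  L[1][0] = (12) / L[0][0] = 3.
Step 2: L[1][1] = √(9) = 3.
  L[2][0] = (12) / L[0][0] = 3.
  L[2][1] = (-3) / L[1][1] = -1.
Step 3: L[2][2] = √(1) = 1.

L[1][0] = 3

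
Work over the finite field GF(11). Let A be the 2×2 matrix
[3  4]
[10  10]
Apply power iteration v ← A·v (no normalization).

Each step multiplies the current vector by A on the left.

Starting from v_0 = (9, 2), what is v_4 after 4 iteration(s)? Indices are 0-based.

v_0 = (9, 2).
v_1 = A·v_0 = (2, 0).
v_2 = A·v_1 = (6, 9).
v_3 = A·v_2 = (10, 7).
v_4 = A·v_3 = (3, 5).

v_4 = (3, 5)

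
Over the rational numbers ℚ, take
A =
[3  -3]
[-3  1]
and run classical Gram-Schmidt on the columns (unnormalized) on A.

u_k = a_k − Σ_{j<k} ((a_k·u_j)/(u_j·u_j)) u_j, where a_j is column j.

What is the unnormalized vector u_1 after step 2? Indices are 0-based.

Step 1: u_0 = a_0 = (3, -3).
Step 2: u_1 = a_1 − (-2/3)·u_0 = (-1, -1).

u_1 = (-1, -1)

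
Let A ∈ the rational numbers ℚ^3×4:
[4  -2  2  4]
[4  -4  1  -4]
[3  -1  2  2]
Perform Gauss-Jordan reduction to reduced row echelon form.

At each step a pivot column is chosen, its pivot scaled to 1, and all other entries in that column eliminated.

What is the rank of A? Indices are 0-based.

pivot(0,0)=4: scale R0 → (1, -1/2, 1/2, 1)
  clear (1,0): R1 −= (4)R0 → (0, -2, -1, -8)
  clear (2,0): R2 −= (3)R0 → (0, 1/2, 1/2, -1)
pivot(1,1)=-2: scale R1 → (0, 1, 1/2, 4)
  clear (0,1): R0 −= (-1/2)R1 → (1, 0, 3/4, 3)
  clear (2,1): R2 −= (1/2)R1 → (0, 0, 1/4, -3)
pivot(2,2)=1/4: scale R2 → (0, 0, 1, -12)
  clear (0,2): R0 −= (3/4)R2 → (1, 0, 0, 12)
  clear (1,2): R1 −= (1/2)R2 → (0, 1, 0, 10)

rank = 3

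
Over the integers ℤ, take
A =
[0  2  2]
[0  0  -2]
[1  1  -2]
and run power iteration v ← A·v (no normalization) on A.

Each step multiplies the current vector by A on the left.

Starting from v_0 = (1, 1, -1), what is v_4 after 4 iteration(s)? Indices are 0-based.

v_0 = (1, 1, -1).
v_1 = A·v_0 = (0, 2, 4).
v_2 = A·v_1 = (12, -8, -6).
v_3 = A·v_2 = (-28, 12, 16).
v_4 = A·v_3 = (56, -32, -48).

v_4 = (56, -32, -48)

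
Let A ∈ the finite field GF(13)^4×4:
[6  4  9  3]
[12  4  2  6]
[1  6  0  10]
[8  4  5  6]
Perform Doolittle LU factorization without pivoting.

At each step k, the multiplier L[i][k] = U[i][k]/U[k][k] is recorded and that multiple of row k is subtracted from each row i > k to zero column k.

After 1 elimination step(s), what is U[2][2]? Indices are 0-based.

U[2][2] = 5

[col 0] pivot 6
  R1 -= 2*R0 → (0, 9, 10, 0)  (L[1][0] := 2)
  R2 -= 11*R0 → (0, 1, 5, 3)  (L[2][0] := 11)
  R3 -= 10*R0 → (0, 3, 6, 2)  (L[3][0] := 10)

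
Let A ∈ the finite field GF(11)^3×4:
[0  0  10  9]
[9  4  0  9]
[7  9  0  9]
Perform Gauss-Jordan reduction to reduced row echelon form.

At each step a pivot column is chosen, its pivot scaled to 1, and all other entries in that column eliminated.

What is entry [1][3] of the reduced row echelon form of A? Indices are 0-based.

M[1][3] = 2

step 1: exchange rows 0,1
step 1: normalize row 0 (÷9) = (1, 9, 0, 1)
  row 2: subtract 7×row0 = (0, 1, 0, 2)
step 2: exchange rows 1,2
step 2: normalize row 1 (÷1) = (0, 1, 0, 2)
  row 0: subtract 9×row1 = (1, 0, 0, 5)
step 3: normalize row 2 (÷10) = (0, 0, 1, 2)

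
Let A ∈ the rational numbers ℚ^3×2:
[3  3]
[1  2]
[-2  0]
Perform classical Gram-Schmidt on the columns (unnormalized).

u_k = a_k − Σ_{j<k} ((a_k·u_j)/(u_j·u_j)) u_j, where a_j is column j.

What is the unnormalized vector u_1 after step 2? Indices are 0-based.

Step 1: u_0 = a_0 = (3, 1, -2).
Step 2: u_1 = a_1 − (11/14)·u_0 = (9/14, 17/14, 11/7).

u_1 = (9/14, 17/14, 11/7)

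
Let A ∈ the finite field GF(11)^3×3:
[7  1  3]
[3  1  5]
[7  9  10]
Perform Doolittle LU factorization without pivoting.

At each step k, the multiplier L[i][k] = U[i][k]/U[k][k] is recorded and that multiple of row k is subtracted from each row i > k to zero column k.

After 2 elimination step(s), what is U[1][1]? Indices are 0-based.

U[1][1] = 10

Step 1: pivot at (0,0) is 7.
  row1 ← row1 − (2)·row0  ⇒  L[1][0]=2, U row1=(0, 10, 10)
  row2 ← row2 − (1)·row0  ⇒  L[2][0]=1, U row2=(0, 8, 7)
Step 2: pivot at (1,1) is 10.
  row2 ← row2 − (3)·row1  ⇒  L[2][1]=3, U row2=(0, 0, 10)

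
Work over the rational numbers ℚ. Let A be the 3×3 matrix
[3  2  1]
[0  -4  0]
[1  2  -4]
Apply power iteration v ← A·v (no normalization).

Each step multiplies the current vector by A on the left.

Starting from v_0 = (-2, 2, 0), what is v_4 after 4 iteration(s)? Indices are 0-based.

v_0 = (-2, 2, 0).
v_1 = A·v_0 = (-2, -8, 2).
v_2 = A·v_1 = (-20, 32, -26).
v_3 = A·v_2 = (-22, -128, 148).
v_4 = A·v_3 = (-174, 512, -870).

v_4 = (-174, 512, -870)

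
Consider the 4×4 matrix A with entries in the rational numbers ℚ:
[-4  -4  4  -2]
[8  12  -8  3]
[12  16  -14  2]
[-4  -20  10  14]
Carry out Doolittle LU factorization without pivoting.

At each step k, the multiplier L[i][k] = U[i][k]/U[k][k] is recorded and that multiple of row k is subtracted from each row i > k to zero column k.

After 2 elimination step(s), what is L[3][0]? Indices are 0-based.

Step 1: pivot at (0,0) is -4.
  row1 ← row1 − (-2)·row0  ⇒  L[1][0]=-2, U row1=(0, 4, 0, -1)
  row2 ← row2 − (-3)·row0  ⇒  L[2][0]=-3, U row2=(0, 4, -2, -4)
  row3 ← row3 − (1)·row0  ⇒  L[3][0]=1, U row3=(0, -16, 6, 16)
Step 2: pivot at (1,1) is 4.
  row2 ← row2 − (1)·row1  ⇒  L[2][1]=1, U row2=(0, 0, -2, -3)
  row3 ← row3 − (-4)·row1  ⇒  L[3][1]=-4, U row3=(0, 0, 6, 12)

L[3][0] = 1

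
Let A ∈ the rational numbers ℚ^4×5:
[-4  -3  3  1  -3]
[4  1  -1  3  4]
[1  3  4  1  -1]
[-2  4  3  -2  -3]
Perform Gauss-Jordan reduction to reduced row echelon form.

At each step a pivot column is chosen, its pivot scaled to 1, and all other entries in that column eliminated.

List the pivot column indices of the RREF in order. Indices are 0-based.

step 1: normalize row 0 (÷-4) = (1, 3/4, -3/4, -1/4, 3/4)
  row 1: subtract 4×row0 = (0, -2, 2, 4, 1)
  row 2: subtract 1×row0 = (0, 9/4, 19/4, 5/4, -7/4)
  row 3: subtract -2×row0 = (0, 11/2, 3/2, -5/2, -3/2)
step 2: normalize row 1 (÷-2) = (0, 1, -1, -2, -1/2)
  row 0: subtract 3/4×row1 = (1, 0, 0, 5/4, 9/8)
  row 2: subtract 9/4×row1 = (0, 0, 7, 23/4, -5/8)
  row 3: subtract 11/2×row1 = (0, 0, 7, 17/2, 5/4)
step 3: normalize row 2 (÷7) = (0, 0, 1, 23/28, -5/56)
  row 1: subtract -1×row2 = (0, 1, 0, -33/28, -33/56)
  row 3: subtract 7×row2 = (0, 0, 0, 11/4, 15/8)
step 4: normalize row 3 (÷11/4) = (0, 0, 0, 1, 15/22)
  row 0: subtract 5/4×row3 = (1, 0, 0, 0, 3/11)
  row 1: subtract -33/28×row3 = (0, 1, 0, 0, 3/14)
  row 2: subtract 23/28×row3 = (0, 0, 1, 0, -50/77)

pivot columns: 0, 1, 2, 3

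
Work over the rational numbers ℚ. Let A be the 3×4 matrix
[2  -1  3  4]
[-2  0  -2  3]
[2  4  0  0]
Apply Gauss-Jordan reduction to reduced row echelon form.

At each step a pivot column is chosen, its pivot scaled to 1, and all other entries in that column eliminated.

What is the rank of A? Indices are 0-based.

rank = 3

pivot(0,0)=2: scale R0 → (1, -1/2, 3/2, 2)
  clear (1,0): R1 −= (-2)R0 → (0, -1, 1, 7)
  clear (2,0): R2 −= (2)R0 → (0, 5, -3, -4)
pivot(1,1)=-1: scale R1 → (0, 1, -1, -7)
  clear (0,1): R0 −= (-1/2)R1 → (1, 0, 1, -3/2)
  clear (2,1): R2 −= (5)R1 → (0, 0, 2, 31)
pivot(2,2)=2: scale R2 → (0, 0, 1, 31/2)
  clear (0,2): R0 −= (1)R2 → (1, 0, 0, -17)
  clear (1,2): R1 −= (-1)R2 → (0, 1, 0, 17/2)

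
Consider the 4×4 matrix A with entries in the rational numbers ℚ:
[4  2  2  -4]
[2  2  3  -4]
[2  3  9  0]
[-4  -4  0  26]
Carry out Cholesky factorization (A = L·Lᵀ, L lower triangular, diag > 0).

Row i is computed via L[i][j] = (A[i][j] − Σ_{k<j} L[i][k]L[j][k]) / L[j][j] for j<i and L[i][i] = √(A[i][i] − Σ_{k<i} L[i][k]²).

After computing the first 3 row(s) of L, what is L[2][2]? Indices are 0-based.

Step 1: L[0][0] = √(4) = 2.
  L[1][0] = (2) / L[0][0] = 1.
Step 2: L[1][1] = √(1) = 1.
  L[2][0] = (2) / L[0][0] = 1.
  L[2][1] = (2) / L[1][1] = 2.
Step 3: L[2][2] = √(4) = 2.

L[2][2] = 2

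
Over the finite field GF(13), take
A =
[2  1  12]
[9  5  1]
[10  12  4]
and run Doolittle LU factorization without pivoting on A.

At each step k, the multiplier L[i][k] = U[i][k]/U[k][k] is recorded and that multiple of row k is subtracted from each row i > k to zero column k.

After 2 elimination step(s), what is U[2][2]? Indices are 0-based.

U[2][2] = 10

[col 0] pivot 2
  R1 -= 11*R0 → (0, 7, 12)  (L[1][0] := 11)
  R2 -= 5*R0 → (0, 7, 9)  (L[2][0] := 5)
[col 1] pivot 7
  R2 -= 1*R1 → (0, 0, 10)  (L[2][1] := 1)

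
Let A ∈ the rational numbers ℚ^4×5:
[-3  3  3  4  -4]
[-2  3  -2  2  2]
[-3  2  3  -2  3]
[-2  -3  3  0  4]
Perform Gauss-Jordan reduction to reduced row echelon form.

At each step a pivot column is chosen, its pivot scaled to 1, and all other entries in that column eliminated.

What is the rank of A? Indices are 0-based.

pivot(0,0)=-3: scale R0 → (1, -1, -1, -4/3, 4/3)
  clear (1,0): R1 −= (-2)R0 → (0, 1, -4, -2/3, 14/3)
  clear (2,0): R2 −= (-3)R0 → (0, -1, 0, -6, 7)
  clear (3,0): R3 −= (-2)R0 → (0, -5, 1, -8/3, 20/3)
pivot(1,1)=1: scale R1 → (0, 1, -4, -2/3, 14/3)
  clear (0,1): R0 −= (-1)R1 → (1, 0, -5, -2, 6)
  clear (2,1): R2 −= (-1)R1 → (0, 0, -4, -20/3, 35/3)
  clear (3,1): R3 −= (-5)R1 → (0, 0, -19, -6, 30)
pivot(2,2)=-4: scale R2 → (0, 0, 1, 5/3, -35/12)
  clear (0,2): R0 −= (-5)R2 → (1, 0, 0, 19/3, -103/12)
  clear (1,2): R1 −= (-4)R2 → (0, 1, 0, 6, -7)
  clear (3,2): R3 −= (-19)R2 → (0, 0, 0, 77/3, -305/12)
pivot(3,3)=77/3: scale R3 → (0, 0, 0, 1, -305/308)
  clear (0,3): R0 −= (19/3)R3 → (1, 0, 0, 0, -178/77)
  clear (1,3): R1 −= (6)R3 → (0, 1, 0, 0, -163/154)
  clear (2,3): R2 −= (5/3)R3 → (0, 0, 1, 0, -195/154)

rank = 4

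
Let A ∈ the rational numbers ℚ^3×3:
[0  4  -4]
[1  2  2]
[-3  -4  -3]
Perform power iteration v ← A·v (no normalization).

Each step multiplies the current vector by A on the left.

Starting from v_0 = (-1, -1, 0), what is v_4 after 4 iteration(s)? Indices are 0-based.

v_4 = (-484, 142, -193)

v_0 = (-1, -1, 0).
v_1 = A·v_0 = (-4, -3, 7).
v_2 = A·v_1 = (-40, 4, 3).
v_3 = A·v_2 = (4, -26, 95).
v_4 = A·v_3 = (-484, 142, -193).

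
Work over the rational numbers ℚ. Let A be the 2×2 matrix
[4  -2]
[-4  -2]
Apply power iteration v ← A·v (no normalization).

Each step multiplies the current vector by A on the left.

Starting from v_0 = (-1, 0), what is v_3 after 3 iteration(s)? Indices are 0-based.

v_3 = (-112, 80)

v_0 = (-1, 0).
v_1 = A·v_0 = (-4, 4).
v_2 = A·v_1 = (-24, 8).
v_3 = A·v_2 = (-112, 80).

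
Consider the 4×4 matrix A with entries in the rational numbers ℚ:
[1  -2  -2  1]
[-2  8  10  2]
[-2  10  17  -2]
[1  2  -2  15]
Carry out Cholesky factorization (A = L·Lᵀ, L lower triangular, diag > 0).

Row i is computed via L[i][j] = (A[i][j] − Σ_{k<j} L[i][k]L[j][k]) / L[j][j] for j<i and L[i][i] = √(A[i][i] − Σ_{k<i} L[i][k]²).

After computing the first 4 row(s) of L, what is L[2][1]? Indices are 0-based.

L[2][1] = 3

Step 1: L[0][0] = √(1) = 1.
  L[1][0] = (-2) / L[0][0] = -2.
Step 2: L[1][1] = √(4) = 2.
  L[2][0] = (-2) / L[0][0] = -2.
  L[2][1] = (6) / L[1][1] = 3.
Step 3: L[2][2] = √(4) = 2.
  L[3][0] = (1) / L[0][0] = 1.
  L[3][1] = (4) / L[1][1] = 2.
  L[3][2] = (-6) / L[2][2] = -3.
Step 4: L[3][3] = √(1) = 1.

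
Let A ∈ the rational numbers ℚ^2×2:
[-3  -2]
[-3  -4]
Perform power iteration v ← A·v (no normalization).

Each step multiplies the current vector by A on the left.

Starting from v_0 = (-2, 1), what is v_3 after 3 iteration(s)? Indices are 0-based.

v_0 = (-2, 1).
v_1 = A·v_0 = (4, 2).
v_2 = A·v_1 = (-16, -20).
v_3 = A·v_2 = (88, 128).

v_3 = (88, 128)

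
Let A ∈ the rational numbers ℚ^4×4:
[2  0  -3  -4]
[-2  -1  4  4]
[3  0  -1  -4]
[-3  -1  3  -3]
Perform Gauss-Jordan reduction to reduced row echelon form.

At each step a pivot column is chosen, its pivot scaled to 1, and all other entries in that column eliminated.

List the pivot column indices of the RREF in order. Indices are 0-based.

step 1: normalize row 0 (÷2) = (1, 0, -3/2, -2)
  row 1: subtract -2×row0 = (0, -1, 1, 0)
  row 2: subtract 3×row0 = (0, 0, 7/2, 2)
  row 3: subtract -3×row0 = (0, -1, -3/2, -9)
step 2: normalize row 1 (÷-1) = (0, 1, -1, 0)
  row 3: subtract -1×row1 = (0, 0, -5/2, -9)
step 3: normalize row 2 (÷7/2) = (0, 0, 1, 4/7)
  row 0: subtract -3/2×row2 = (1, 0, 0, -8/7)
  row 1: subtract -1×row2 = (0, 1, 0, 4/7)
  row 3: subtract -5/2×row2 = (0, 0, 0, -53/7)
step 4: normalize row 3 (÷-53/7) = (0, 0, 0, 1)
  row 0: subtract -8/7×row3 = (1, 0, 0, 0)
  row 1: subtract 4/7×row3 = (0, 1, 0, 0)
  row 2: subtract 4/7×row3 = (0, 0, 1, 0)

pivot columns: 0, 1, 2, 3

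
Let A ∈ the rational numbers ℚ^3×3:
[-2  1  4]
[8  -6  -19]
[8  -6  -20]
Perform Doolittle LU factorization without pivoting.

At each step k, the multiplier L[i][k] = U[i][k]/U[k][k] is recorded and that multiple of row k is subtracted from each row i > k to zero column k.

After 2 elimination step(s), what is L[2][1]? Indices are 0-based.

L[2][1] = 1

k=0: U[0][0]=-2
  eliminate (1,0): mult=-4, new row 1: (0, -2, -3); set L[1][0]=-4
  eliminate (2,0): mult=-4, new row 2: (0, -2, -4); set L[2][0]=-4
k=1: U[1][1]=-2
  eliminate (2,1): mult=1, new row 2: (0, 0, -1); set L[2][1]=1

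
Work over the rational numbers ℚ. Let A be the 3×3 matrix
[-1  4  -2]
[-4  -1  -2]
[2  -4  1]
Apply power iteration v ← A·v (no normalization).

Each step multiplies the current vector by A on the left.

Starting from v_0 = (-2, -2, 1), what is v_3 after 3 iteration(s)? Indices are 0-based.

v_0 = (-2, -2, 1).
v_1 = A·v_0 = (-8, 8, 5).
v_2 = A·v_1 = (30, 14, -43).
v_3 = A·v_2 = (112, -48, -39).

v_3 = (112, -48, -39)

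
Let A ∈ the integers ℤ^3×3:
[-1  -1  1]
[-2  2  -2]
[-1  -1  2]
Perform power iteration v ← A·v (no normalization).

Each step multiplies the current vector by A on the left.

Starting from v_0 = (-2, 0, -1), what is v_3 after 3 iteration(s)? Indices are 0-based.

v_0 = (-2, 0, -1).
v_1 = A·v_0 = (1, 6, 0).
v_2 = A·v_1 = (-7, 10, -7).
v_3 = A·v_2 = (-10, 48, -17).

v_3 = (-10, 48, -17)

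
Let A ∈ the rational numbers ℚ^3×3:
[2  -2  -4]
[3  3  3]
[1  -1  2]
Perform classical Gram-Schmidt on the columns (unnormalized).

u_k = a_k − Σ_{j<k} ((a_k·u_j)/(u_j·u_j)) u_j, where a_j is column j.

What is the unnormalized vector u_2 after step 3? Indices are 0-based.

Step 1: u_0 = a_0 = (2, 3, 1).
Step 2: u_1 = a_1 − (2/7)·u_0 = (-18/7, 15/7, -9/7).
Step 3: u_2 = a_2 − (3/14)·u_0 − (11/10)·u_1 = (-8/5, 0, 16/5).

u_2 = (-8/5, 0, 16/5)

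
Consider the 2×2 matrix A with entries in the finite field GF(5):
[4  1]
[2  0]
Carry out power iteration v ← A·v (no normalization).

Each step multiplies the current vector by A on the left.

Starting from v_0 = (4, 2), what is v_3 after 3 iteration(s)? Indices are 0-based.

v_0 = (4, 2).
v_1 = A·v_0 = (3, 3).
v_2 = A·v_1 = (0, 1).
v_3 = A·v_2 = (1, 0).

v_3 = (1, 0)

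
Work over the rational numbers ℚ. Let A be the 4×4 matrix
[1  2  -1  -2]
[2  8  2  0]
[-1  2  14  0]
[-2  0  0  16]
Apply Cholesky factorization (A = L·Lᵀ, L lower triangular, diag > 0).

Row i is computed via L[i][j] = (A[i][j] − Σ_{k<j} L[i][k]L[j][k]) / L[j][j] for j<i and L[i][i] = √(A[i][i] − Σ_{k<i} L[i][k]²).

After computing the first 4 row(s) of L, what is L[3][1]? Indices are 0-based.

Step 1: L[0][0] = √(1) = 1.
  L[1][0] = (2) / L[0][0] = 2.
Step 2: L[1][1] = √(4) = 2.
  L[2][0] = (-1) / L[0][0] = -1.
  L[2][1] = (4) / L[1][1] = 2.
Step 3: L[2][2] = √(9) = 3.
  L[3][0] = (-2) / L[0][0] = -2.
  L[3][1] = (4) / L[1][1] = 2.
  L[3][2] = (-6) / L[2][2] = -2.
Step 4: L[3][3] = √(4) = 2.

L[3][1] = 2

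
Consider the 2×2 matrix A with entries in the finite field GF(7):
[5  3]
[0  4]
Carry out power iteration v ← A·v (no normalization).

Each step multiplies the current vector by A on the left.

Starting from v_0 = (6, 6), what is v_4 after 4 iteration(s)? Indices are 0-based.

v_4 = (4, 3)

v_0 = (6, 6).
v_1 = A·v_0 = (6, 3).
v_2 = A·v_1 = (4, 5).
v_3 = A·v_2 = (0, 6).
v_4 = A·v_3 = (4, 3).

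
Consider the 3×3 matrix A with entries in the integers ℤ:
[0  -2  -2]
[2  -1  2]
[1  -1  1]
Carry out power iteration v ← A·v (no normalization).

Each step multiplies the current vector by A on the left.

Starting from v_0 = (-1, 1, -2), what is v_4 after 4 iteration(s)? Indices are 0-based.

v_4 = (-150, -35, -43)

v_0 = (-1, 1, -2).
v_1 = A·v_0 = (2, -7, -4).
v_2 = A·v_1 = (22, 3, 5).
v_3 = A·v_2 = (-16, 51, 24).
v_4 = A·v_3 = (-150, -35, -43).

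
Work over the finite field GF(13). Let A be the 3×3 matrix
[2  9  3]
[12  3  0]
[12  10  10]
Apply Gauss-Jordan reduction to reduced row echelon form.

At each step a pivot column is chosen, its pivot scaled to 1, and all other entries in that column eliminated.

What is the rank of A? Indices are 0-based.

rank = 3

[1] R0 /= 2  ⇒  (1, 11, 8)
     R1 -= 12·R0  ⇒  (0, 1, 8)
     R2 -= 12·R0  ⇒  (0, 8, 5)
[2] R1 /= 1  ⇒  (0, 1, 8)
     R0 -= 11·R1  ⇒  (1, 0, 11)
     R2 -= 8·R1  ⇒  (0, 0, 6)
[3] R2 /= 6  ⇒  (0, 0, 1)
     R0 -= 11·R2  ⇒  (1, 0, 0)
     R1 -= 8·R2  ⇒  (0, 1, 0)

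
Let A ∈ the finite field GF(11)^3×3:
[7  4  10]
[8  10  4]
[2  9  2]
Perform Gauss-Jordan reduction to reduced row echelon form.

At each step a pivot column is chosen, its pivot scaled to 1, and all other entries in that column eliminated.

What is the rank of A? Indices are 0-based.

pivot(0,0)=7: scale R0 → (1, 10, 3)
  clear (1,0): R1 −= (8)R0 → (0, 7, 2)
  clear (2,0): R2 −= (2)R0 → (0, 0, 7)
pivot(1,1)=7: scale R1 → (0, 1, 5)
  clear (0,1): R0 −= (10)R1 → (1, 0, 8)
pivot(2,2)=7: scale R2 → (0, 0, 1)
  clear (0,2): R0 −= (8)R2 → (1, 0, 0)
  clear (1,2): R1 −= (5)R2 → (0, 1, 0)

rank = 3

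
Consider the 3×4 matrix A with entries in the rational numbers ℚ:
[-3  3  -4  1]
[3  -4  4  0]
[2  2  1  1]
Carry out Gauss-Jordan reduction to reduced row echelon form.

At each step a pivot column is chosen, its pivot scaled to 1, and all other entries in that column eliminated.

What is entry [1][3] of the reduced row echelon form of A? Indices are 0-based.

[1] R0 /= -3  ⇒  (1, -1, 4/3, -1/3)
     R1 -= 3·R0  ⇒  (0, -1, 0, 1)
     R2 -= 2·R0  ⇒  (0, 4, -5/3, 5/3)
[2] R1 /= -1  ⇒  (0, 1, 0, -1)
     R0 -= -1·R1  ⇒  (1, 0, 4/3, -4/3)
     R2 -= 4·R1  ⇒  (0, 0, -5/3, 17/3)
[3] R2 /= -5/3  ⇒  (0, 0, 1, -17/5)
     R0 -= 4/3·R2  ⇒  (1, 0, 0, 16/5)

M[1][3] = -1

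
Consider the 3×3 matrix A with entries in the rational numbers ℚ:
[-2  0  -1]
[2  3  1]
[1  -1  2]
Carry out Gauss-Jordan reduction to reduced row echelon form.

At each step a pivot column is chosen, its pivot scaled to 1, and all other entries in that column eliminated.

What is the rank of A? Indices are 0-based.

rank = 3

[1] R0 /= -2  ⇒  (1, 0, 1/2)
     R1 -= 2·R0  ⇒  (0, 3, 0)
     R2 -= 1·R0  ⇒  (0, -1, 3/2)
[2] R1 /= 3  ⇒  (0, 1, 0)
     R2 -= -1·R1  ⇒  (0, 0, 3/2)
[3] R2 /= 3/2  ⇒  (0, 0, 1)
     R0 -= 1/2·R2  ⇒  (1, 0, 0)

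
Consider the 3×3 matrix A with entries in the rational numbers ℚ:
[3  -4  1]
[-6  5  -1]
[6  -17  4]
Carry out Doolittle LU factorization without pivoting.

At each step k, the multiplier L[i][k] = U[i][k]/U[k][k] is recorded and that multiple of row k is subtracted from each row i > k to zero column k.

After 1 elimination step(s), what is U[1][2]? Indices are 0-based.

k=0: U[0][0]=3
  eliminate (1,0): mult=-2, new row 1: (0, -3, 1); set L[1][0]=-2
  eliminate (2,0): mult=2, new row 2: (0, -9, 2); set L[2][0]=2

U[1][2] = 1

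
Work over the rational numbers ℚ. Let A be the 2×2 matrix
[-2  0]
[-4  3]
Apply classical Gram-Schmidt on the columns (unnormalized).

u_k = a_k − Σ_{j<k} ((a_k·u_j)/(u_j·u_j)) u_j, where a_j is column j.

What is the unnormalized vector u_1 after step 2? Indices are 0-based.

Step 1: u_0 = a_0 = (-2, -4).
Step 2: u_1 = a_1 − (-3/5)·u_0 = (-6/5, 3/5).

u_1 = (-6/5, 3/5)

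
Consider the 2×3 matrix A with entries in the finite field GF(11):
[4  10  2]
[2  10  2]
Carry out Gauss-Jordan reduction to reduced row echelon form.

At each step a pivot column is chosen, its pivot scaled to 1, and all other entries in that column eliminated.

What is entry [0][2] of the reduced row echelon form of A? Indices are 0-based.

M[0][2] = 0

pivot(0,0)=4: scale R0 → (1, 8, 6)
  clear (1,0): R1 −= (2)R0 → (0, 5, 1)
pivot(1,1)=5: scale R1 → (0, 1, 9)
  clear (0,1): R0 −= (8)R1 → (1, 0, 0)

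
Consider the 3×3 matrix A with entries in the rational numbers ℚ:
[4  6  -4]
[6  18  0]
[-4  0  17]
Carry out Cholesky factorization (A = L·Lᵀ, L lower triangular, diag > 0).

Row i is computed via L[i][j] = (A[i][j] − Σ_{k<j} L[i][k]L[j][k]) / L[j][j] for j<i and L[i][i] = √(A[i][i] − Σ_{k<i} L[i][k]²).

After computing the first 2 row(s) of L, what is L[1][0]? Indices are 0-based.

L[1][0] = 3

Step 1: L[0][0] = √(4) = 2.
  L[1][0] = (6) / L[0][0] = 3.
Step 2: L[1][1] = √(9) = 3.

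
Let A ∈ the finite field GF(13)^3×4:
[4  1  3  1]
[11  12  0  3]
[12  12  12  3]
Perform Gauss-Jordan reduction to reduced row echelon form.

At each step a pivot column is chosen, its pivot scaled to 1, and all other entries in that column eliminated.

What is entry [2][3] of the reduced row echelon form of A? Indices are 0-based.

M[2][3] = 6

[1] R0 /= 4  ⇒  (1, 10, 4, 10)
     R1 -= 11·R0  ⇒  (0, 6, 8, 10)
     R2 -= 12·R0  ⇒  (0, 9, 3, 0)
[2] R1 /= 6  ⇒  (0, 1, 10, 6)
     R0 -= 10·R1  ⇒  (1, 0, 8, 2)
     R2 -= 9·R1  ⇒  (0, 0, 4, 11)
[3] R2 /= 4  ⇒  (0, 0, 1, 6)
     R0 -= 8·R2  ⇒  (1, 0, 0, 6)
     R1 -= 10·R2  ⇒  (0, 1, 0, 11)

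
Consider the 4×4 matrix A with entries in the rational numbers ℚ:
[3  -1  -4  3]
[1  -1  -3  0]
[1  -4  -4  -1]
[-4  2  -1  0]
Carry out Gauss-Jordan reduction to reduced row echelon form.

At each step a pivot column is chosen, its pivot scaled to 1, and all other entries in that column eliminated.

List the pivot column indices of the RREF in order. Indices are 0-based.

step 1: normalize row 0 (÷3) = (1, -1/3, -4/3, 1)
  row 1: subtract 1×row0 = (0, -2/3, -5/3, -1)
  row 2: subtract 1×row0 = (0, -11/3, -8/3, -2)
  row 3: subtract -4×row0 = (0, 2/3, -19/3, 4)
step 2: normalize row 1 (÷-2/3) = (0, 1, 5/2, 3/2)
  row 0: subtract -1/3×row1 = (1, 0, -1/2, 3/2)
  row 2: subtract -11/3×row1 = (0, 0, 13/2, 7/2)
  row 3: subtract 2/3×row1 = (0, 0, -8, 3)
step 3: normalize row 2 (÷13/2) = (0, 0, 1, 7/13)
  row 0: subtract -1/2×row2 = (1, 0, 0, 23/13)
  row 1: subtract 5/2×row2 = (0, 1, 0, 2/13)
  row 3: subtract -8×row2 = (0, 0, 0, 95/13)
step 4: normalize row 3 (÷95/13) = (0, 0, 0, 1)
  row 0: subtract 23/13×row3 = (1, 0, 0, 0)
  row 1: subtract 2/13×row3 = (0, 1, 0, 0)
  row 2: subtract 7/13×row3 = (0, 0, 1, 0)

pivot columns: 0, 1, 2, 3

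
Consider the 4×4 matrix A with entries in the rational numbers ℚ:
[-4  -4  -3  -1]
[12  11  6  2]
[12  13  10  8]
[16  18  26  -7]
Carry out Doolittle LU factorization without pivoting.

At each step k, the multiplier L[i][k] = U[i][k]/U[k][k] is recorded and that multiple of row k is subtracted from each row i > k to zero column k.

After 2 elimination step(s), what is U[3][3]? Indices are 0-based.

k=0: U[0][0]=-4
  eliminate (1,0): mult=-3, new row 1: (0, -1, -3, -1); set L[1][0]=-3
  eliminate (2,0): mult=-3, new row 2: (0, 1, 1, 5); set L[2][0]=-3
  eliminate (3,0): mult=-4, new row 3: (0, 2, 14, -11); set L[3][0]=-4
k=1: U[1][1]=-1
  eliminate (2,1): mult=-1, new row 2: (0, 0, -2, 4); set L[2][1]=-1
  eliminate (3,1): mult=-2, new row 3: (0, 0, 8, -13); set L[3][1]=-2

U[3][3] = -13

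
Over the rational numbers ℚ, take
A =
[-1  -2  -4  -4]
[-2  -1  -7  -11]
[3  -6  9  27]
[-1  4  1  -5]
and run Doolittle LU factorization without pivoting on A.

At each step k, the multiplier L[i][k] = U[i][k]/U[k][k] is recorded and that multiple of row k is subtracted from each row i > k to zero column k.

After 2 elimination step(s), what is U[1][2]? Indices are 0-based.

U[1][2] = 1

Step 1: pivot at (0,0) is -1.
  row1 ← row1 − (2)·row0  ⇒  L[1][0]=2, U row1=(0, 3, 1, -3)
  row2 ← row2 − (-3)·row0  ⇒  L[2][0]=-3, U row2=(0, -12, -3, 15)
  row3 ← row3 − (1)·row0  ⇒  L[3][0]=1, U row3=(0, 6, 5, -1)
Step 2: pivot at (1,1) is 3.
  row2 ← row2 − (-4)·row1  ⇒  L[2][1]=-4, U row2=(0, 0, 1, 3)
  row3 ← row3 − (2)·row1  ⇒  L[3][1]=2, U row3=(0, 0, 3, 5)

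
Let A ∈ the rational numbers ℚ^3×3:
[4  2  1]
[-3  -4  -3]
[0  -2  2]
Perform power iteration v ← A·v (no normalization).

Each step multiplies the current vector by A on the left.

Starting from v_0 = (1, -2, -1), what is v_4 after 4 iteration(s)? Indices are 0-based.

v_4 = (210, -596, -176)

v_0 = (1, -2, -1).
v_1 = A·v_0 = (-1, 8, 2).
v_2 = A·v_1 = (14, -35, -12).
v_3 = A·v_2 = (-26, 134, 46).
v_4 = A·v_3 = (210, -596, -176).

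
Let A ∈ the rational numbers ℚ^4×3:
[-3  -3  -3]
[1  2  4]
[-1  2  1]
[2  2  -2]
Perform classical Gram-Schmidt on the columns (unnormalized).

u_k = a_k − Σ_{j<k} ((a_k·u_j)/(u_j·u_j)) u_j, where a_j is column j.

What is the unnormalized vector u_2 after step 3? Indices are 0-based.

Step 1: u_0 = a_0 = (-3, 1, -1, 2).
Step 2: u_1 = a_1 − (13/15)·u_0 = (-2/5, 17/15, 43/15, 4/15).
Step 3: u_2 = a_2 − (8/15)·u_0 − (121/146)·u_1 = (-78/73, 369/146, -123/146, -240/73).

u_2 = (-78/73, 369/146, -123/146, -240/73)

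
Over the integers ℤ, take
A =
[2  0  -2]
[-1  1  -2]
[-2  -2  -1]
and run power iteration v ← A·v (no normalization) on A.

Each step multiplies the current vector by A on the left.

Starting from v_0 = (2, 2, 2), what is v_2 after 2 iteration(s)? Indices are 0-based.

v_0 = (2, 2, 2).
v_1 = A·v_0 = (0, -4, -10).
v_2 = A·v_1 = (20, 16, 18).

v_2 = (20, 16, 18)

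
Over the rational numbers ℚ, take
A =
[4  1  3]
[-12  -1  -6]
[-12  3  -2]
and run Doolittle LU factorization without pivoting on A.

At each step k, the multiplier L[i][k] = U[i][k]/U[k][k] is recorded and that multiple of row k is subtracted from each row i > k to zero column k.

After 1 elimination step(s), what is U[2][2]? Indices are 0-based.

U[2][2] = 7

k=0: U[0][0]=4
  eliminate (1,0): mult=-3, new row 1: (0, 2, 3); set L[1][0]=-3
  eliminate (2,0): mult=-3, new row 2: (0, 6, 7); set L[2][0]=-3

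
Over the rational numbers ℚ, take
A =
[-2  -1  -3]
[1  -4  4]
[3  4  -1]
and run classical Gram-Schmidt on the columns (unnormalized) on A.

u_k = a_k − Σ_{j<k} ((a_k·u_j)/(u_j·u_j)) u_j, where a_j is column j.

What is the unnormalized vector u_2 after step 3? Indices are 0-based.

u_2 = (-296/181, -185/362, -333/362)

Step 1: u_0 = a_0 = (-2, 1, 3).
Step 2: u_1 = a_1 − (5/7)·u_0 = (3/7, -33/7, 13/7).
Step 3: u_2 = a_2 − (1/2)·u_0 − (-154/181)·u_1 = (-296/181, -185/362, -333/362).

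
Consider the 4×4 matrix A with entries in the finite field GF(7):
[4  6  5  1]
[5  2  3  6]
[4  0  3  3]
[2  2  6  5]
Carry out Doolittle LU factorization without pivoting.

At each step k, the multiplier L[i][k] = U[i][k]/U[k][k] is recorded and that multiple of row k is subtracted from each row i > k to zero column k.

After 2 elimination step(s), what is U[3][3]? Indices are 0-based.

U[3][3] = 3

k=0: U[0][0]=4
  eliminate (1,0): mult=3, new row 1: (0, 5, 2, 3); set L[1][0]=3
  eliminate (2,0): mult=1, new row 2: (0, 1, 5, 2); set L[2][0]=1
  eliminate (3,0): mult=4, new row 3: (0, 6, 0, 1); set L[3][0]=4
k=1: U[1][1]=5
  eliminate (2,1): mult=3, new row 2: (0, 0, 6, 0); set L[2][1]=3
  eliminate (3,1): mult=4, new row 3: (0, 0, 6, 3); set L[3][1]=4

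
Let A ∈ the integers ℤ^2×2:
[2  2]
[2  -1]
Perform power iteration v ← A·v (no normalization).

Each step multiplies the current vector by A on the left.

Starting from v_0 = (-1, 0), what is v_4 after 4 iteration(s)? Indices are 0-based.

v_4 = (-68, -26)

v_0 = (-1, 0).
v_1 = A·v_0 = (-2, -2).
v_2 = A·v_1 = (-8, -2).
v_3 = A·v_2 = (-20, -14).
v_4 = A·v_3 = (-68, -26).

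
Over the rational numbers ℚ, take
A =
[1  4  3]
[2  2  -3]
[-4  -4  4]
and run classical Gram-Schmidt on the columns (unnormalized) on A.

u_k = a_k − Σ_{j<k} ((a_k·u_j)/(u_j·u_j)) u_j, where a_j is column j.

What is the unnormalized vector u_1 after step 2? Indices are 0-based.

Step 1: u_0 = a_0 = (1, 2, -4).
Step 2: u_1 = a_1 − (8/7)·u_0 = (20/7, -2/7, 4/7).

u_1 = (20/7, -2/7, 4/7)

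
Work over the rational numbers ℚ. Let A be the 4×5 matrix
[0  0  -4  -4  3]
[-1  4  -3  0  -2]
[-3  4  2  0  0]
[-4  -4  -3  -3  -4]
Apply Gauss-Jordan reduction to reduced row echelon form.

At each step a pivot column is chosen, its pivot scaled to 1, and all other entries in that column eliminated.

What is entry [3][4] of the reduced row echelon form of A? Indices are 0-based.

M[3][4] = -199/124

pivot(0,0): swap R0↔R1
pivot(0,0)=-1: scale R0 → (1, -4, 3, 0, 2)
  clear (2,0): R2 −= (-3)R0 → (0, -8, 11, 0, 6)
  clear (3,0): R3 −= (-4)R0 → (0, -20, 9, -3, 4)
pivot(1,1): swap R1↔R2
pivot(1,1)=-8: scale R1 → (0, 1, -11/8, 0, -3/4)
  clear (0,1): R0 −= (-4)R1 → (1, 0, -5/2, 0, -1)
  clear (3,1): R3 −= (-20)R1 → (0, 0, -37/2, -3, -11)
pivot(2,2)=-4: scale R2 → (0, 0, 1, 1, -3/4)
  clear (0,2): R0 −= (-5/2)R2 → (1, 0, 0, 5/2, -23/8)
  clear (1,2): R1 −= (-11/8)R2 → (0, 1, 0, 11/8, -57/32)
  clear (3,2): R3 −= (-37/2)R2 → (0, 0, 0, 31/2, -199/8)
pivot(3,3)=31/2: scale R3 → (0, 0, 0, 1, -199/124)
  clear (0,3): R0 −= (5/2)R3 → (1, 0, 0, 0, 141/124)
  clear (1,3): R1 −= (11/8)R3 → (0, 1, 0, 0, 211/496)
  clear (2,3): R2 −= (1)R3 → (0, 0, 1, 0, 53/62)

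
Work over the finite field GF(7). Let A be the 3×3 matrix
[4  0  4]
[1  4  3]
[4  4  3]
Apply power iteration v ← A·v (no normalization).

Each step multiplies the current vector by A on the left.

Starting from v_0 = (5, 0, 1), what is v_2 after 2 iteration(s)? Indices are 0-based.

v_0 = (5, 0, 1).
v_1 = A·v_0 = (3, 1, 2).
v_2 = A·v_1 = (6, 6, 1).

v_2 = (6, 6, 1)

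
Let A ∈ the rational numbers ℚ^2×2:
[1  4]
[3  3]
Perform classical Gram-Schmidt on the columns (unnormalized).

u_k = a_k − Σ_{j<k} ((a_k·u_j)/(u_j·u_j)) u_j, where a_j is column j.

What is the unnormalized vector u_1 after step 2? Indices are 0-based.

u_1 = (27/10, -9/10)

Step 1: u_0 = a_0 = (1, 3).
Step 2: u_1 = a_1 − (13/10)·u_0 = (27/10, -9/10).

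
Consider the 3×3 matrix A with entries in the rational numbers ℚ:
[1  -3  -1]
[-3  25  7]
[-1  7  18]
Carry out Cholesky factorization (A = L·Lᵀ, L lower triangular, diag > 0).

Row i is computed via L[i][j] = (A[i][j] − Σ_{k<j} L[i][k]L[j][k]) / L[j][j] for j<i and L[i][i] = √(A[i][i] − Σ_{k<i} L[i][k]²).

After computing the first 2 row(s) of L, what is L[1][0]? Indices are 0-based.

L[1][0] = -3

Step 1: L[0][0] = √(1) = 1.
  L[1][0] = (-3) / L[0][0] = -3.
Step 2: L[1][1] = √(16) = 4.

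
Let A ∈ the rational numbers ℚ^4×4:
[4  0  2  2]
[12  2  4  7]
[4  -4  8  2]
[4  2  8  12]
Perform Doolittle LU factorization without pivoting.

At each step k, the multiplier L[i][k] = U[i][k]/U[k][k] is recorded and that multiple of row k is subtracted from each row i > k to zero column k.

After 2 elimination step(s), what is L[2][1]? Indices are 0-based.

L[2][1] = -2

[col 0] pivot 4
  R1 -= 3*R0 → (0, 2, -2, 1)  (L[1][0] := 3)
  R2 -= 1*R0 → (0, -4, 6, 0)  (L[2][0] := 1)
  R3 -= 1*R0 → (0, 2, 6, 10)  (L[3][0] := 1)
[col 1] pivot 2
  R2 -= -2*R1 → (0, 0, 2, 2)  (L[2][1] := -2)
  R3 -= 1*R1 → (0, 0, 8, 9)  (L[3][1] := 1)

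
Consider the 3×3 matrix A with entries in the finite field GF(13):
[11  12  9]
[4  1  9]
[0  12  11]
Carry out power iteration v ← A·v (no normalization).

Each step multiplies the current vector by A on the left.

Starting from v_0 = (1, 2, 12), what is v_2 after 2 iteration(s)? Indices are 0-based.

v_2 = (3, 10, 3)

v_0 = (1, 2, 12).
v_1 = A·v_0 = (0, 10, 0).
v_2 = A·v_1 = (3, 10, 3).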